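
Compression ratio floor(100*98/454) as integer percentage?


100*m/n = 100*98/454 ≈ 21.5859.
floor = 21.

21


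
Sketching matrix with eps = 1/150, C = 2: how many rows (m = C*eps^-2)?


1/eps = 150.
(1/eps)^2 = 22500.
m = 2*22500 = 45000.

45000


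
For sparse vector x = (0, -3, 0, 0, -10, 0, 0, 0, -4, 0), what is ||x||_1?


Non-zero entries: [(1, -3), (4, -10), (8, -4)]
Absolute values: [3, 10, 4]
||x||_1 = sum = 17.

17


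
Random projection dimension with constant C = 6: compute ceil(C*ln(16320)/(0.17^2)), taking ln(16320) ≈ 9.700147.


ln(16320) ≈ 9.700147.
eps^2 = 0.17^2 = 0.0289.
C*ln(N)/eps^2 ≈ 6*9.700147/0.0289 ≈ 2013.8713.
m = ceil(2013.8713) = 2014.

2014


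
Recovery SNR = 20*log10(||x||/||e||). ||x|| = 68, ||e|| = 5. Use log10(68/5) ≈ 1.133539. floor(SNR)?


||x||/||e|| = 68/5.
log10(68/5) ≈ 1.133539.
20*log10(||x||/||e||) ≈ 20*1.133539 = 22.67078.
floor(22.67078) = 22.

22


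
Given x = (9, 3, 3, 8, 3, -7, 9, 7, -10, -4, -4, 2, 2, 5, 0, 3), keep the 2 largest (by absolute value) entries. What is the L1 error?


Sorted |x_i| descending: [10, 9, 9, 8, 7, 7, 5, 4, 4, 3, 3, 3, 3, 2, 2, 0]
Keep top 2: [10, 9]
Tail entries: [9, 8, 7, 7, 5, 4, 4, 3, 3, 3, 3, 2, 2, 0]
L1 error = sum of tail = 60.

60


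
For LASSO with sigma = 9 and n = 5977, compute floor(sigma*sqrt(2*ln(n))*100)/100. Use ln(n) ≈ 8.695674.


ln(5977) ≈ 8.695674.
2*ln(n) ≈ 17.391348.
sqrt(2*ln(n)) ≈ sqrt(17.391348) ≈ 4.170294.
lambda ≈ 9*4.170294 = 37.532646.
floor(lambda*100)/100 = 37.53.

37.53


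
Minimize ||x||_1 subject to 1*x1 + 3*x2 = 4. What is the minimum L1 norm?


Axis intercepts:
  x1 = 4, x2 = 0: L1 = 4
  x1 = 0, x2 = 4/3: L1 = 4/3
x* = (0, 4/3)
||x*||_1 = 4/3.

4/3


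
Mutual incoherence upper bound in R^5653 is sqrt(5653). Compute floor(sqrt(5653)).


75^2 = 5625 <= 5653 < 5776 = 76^2, so 75 <= sqrt(5653) < 76.
floor(sqrt(5653)) = 75.

75


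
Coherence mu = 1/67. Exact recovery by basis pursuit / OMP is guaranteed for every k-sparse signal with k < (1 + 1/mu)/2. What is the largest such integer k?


1/mu = 67.
1 + 1/mu = 68.
(1 + 1/mu)/2 = 34 is an integer and the inequality is strict, so k_max = 34 - 1 = 33.

33


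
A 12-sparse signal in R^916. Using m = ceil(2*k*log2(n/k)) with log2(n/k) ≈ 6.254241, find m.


log2(n/k) = log2(916/12) ≈ 6.254241.
2*k*log2(n/k) ≈ 2*12*6.254241 = 150.101784.
m = ceil(150.101784) = 151.

151


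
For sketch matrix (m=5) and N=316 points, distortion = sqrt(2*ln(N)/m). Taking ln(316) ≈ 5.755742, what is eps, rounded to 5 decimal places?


ln(316) ≈ 5.755742.
2*ln(N)/m ≈ 2*5.755742/5 ≈ 2.3022968.
eps = sqrt(2.3022968) ≈ 1.5173321 ≈ 1.51733.

1.51733


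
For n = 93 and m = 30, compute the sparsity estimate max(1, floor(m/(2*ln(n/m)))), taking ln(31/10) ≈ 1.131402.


n/m = 93/30 = 31/10.
ln(n/m) ≈ 1.131402.
2*ln(n/m) ≈ 2.262804.
m/(2*ln(n/m)) ≈ 30/2.262804 ≈ 13.2579.
floor = 13.
k_max = max(1, 13) = 13.

13


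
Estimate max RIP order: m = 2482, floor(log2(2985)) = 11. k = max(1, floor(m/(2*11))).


floor(log2(2985)) = 11.
2*11 = 22.
m/(2*floor(log2(n))) = 2482/22 ≈ 112.8182.
floor = 112.
k = max(1, 112) = 112.

112


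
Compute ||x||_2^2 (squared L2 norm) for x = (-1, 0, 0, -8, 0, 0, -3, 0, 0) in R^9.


Non-zero entries: [(0, -1), (3, -8), (6, -3)]
Squares: [1, 64, 9]
||x||_2^2 = sum = 74.

74


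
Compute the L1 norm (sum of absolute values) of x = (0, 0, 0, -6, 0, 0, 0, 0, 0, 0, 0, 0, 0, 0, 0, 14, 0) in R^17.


Non-zero entries: [(3, -6), (15, 14)]
Absolute values: [6, 14]
||x||_1 = sum = 20.

20


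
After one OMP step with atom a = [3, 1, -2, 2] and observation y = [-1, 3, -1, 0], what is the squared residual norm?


a^T a = 18.
a^T y = 2.
coeff = 2/18 = 1/9.
||r||^2 = 97/9.

97/9


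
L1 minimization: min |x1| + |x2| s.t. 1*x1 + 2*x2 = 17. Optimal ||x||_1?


Axis intercepts:
  x1 = 17, x2 = 0: L1 = 17
  x1 = 0, x2 = 17/2: L1 = 17/2
x* = (0, 17/2)
||x*||_1 = 17/2.

17/2


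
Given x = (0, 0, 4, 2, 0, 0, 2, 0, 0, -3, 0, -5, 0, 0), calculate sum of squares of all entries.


Non-zero entries: [(2, 4), (3, 2), (6, 2), (9, -3), (11, -5)]
Squares: [16, 4, 4, 9, 25]
||x||_2^2 = sum = 58.

58


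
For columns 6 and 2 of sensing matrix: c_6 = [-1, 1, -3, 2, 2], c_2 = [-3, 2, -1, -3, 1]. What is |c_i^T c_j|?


Inner product: -1*-3 + 1*2 + -3*-1 + 2*-3 + 2*1
Products: [3, 2, 3, -6, 2]
Sum = 4.
|dot| = 4.

4


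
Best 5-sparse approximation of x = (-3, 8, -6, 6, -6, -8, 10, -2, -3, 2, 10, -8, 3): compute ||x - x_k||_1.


Sorted |x_i| descending: [10, 10, 8, 8, 8, 6, 6, 6, 3, 3, 3, 2, 2]
Keep top 5: [10, 10, 8, 8, 8]
Tail entries: [6, 6, 6, 3, 3, 3, 2, 2]
L1 error = sum of tail = 31.

31


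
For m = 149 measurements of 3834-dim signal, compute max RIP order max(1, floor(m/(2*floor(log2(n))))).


floor(log2(3834)) = 11.
2*11 = 22.
m/(2*floor(log2(n))) = 149/22 ≈ 6.7727.
floor = 6.
k = max(1, 6) = 6.

6


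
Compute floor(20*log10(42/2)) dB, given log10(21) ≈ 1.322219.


||x||/||e|| = 42/2 = 21.
log10(21) ≈ 1.322219.
20*log10(||x||/||e||) ≈ 20*1.322219 = 26.44438.
floor(26.44438) = 26.

26


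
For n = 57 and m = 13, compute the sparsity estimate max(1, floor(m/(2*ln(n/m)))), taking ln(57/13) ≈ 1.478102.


n/m = 57/13.
ln(n/m) ≈ 1.478102.
2*ln(n/m) ≈ 2.956204.
m/(2*ln(n/m)) ≈ 13/2.956204 ≈ 4.3975.
floor = 4.
k_max = max(1, 4) = 4.

4


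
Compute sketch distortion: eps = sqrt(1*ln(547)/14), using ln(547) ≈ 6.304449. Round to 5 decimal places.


ln(547) ≈ 6.304449.
1*ln(N)/m ≈ 1*6.304449/14 ≈ 0.45031779.
eps = sqrt(0.45031779) ≈ 0.6710572 ≈ 0.67106.

0.67106


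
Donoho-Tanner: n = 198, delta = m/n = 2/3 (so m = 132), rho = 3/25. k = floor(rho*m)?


m = 2/3*198 = 132.
rho = 3/25.
rho*m = 3/25*132 = 15.84.
k = floor(15.84) = 15.

15


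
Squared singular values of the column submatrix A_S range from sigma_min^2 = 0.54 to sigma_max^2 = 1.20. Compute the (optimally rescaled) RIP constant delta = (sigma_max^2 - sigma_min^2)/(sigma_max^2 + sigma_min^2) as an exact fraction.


lambda_max - lambda_min = 1.20 - 0.54 = 0.66.
lambda_max + lambda_min = 1.20 + 0.54 = 1.74.
delta = 0.66/1.74 = 66/174 = 11/29.

11/29


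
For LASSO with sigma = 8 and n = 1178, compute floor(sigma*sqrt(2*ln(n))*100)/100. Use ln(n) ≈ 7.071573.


ln(1178) ≈ 7.071573.
2*ln(n) ≈ 14.143146.
sqrt(2*ln(n)) ≈ sqrt(14.143146) ≈ 3.760737.
lambda ≈ 8*3.760737 = 30.085896.
floor(lambda*100)/100 = 30.08.

30.08


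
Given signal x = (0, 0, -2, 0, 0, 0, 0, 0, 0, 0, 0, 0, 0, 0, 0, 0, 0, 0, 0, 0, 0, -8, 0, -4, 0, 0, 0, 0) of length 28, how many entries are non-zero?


Non-zero positions: [2, 21, 23].
Sparsity = 3.

3


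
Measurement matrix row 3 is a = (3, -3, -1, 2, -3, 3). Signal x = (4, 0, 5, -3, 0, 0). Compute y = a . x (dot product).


Non-zero terms: ['3*4', '-1*5', '2*-3']
Products: [12, -5, -6]
y = sum = 1.

1


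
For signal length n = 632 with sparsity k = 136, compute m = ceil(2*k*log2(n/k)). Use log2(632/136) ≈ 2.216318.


log2(n/k) = log2(632/136) ≈ 2.216318.
2*k*log2(n/k) ≈ 2*136*2.216318 = 602.838496.
m = ceil(602.838496) = 603.

603


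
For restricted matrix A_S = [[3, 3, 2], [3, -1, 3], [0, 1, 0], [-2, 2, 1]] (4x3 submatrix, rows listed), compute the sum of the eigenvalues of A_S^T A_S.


Sum of eigenvalues of A_S^T A_S = trace(A_S^T A_S) = sum of squared column norms of A_S.
A_S^T A_S diagonal: [22, 15, 14].
trace = 22 + 15 + 14 = 51.

51


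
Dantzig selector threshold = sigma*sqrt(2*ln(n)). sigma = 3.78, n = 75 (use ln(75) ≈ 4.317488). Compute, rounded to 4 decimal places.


ln(75) ≈ 4.317488.
2*ln(n) ≈ 8.634976.
sqrt(2*ln(n)) ≈ sqrt(8.634976) ≈ 2.938533.
threshold ≈ 3.78*2.938533 = 11.10765474 ≈ 11.1077.

11.1077


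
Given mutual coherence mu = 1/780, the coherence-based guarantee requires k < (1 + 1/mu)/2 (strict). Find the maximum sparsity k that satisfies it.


1/mu = 780.
1 + 1/mu = 781.
(1 + 1/mu)/2 = 390.5 is not an integer, so k_max = floor(390.5) = 390.

390


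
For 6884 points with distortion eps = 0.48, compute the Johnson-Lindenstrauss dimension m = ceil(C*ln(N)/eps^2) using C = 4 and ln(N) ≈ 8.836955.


ln(6884) ≈ 8.836955.
eps^2 = 0.48^2 = 0.2304.
C*ln(N)/eps^2 ≈ 4*8.836955/0.2304 ≈ 153.4194.
m = ceil(153.4194) = 154.

154


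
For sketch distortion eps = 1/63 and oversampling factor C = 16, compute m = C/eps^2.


1/eps = 63.
(1/eps)^2 = 3969.
m = 16*3969 = 63504.

63504


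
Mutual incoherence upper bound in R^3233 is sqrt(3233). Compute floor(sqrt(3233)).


56^2 = 3136 <= 3233 < 3249 = 57^2, so 56 <= sqrt(3233) < 57.
floor(sqrt(3233)) = 56.

56


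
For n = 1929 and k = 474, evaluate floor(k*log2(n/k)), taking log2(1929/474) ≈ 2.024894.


log2(n/k) = log2(1929/474) ≈ 2.024894.
k*log2(n/k) ≈ 474*2.024894 = 959.799756.
floor(959.799756) = 959.

959


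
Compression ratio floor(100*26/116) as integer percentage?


100*m/n = 100*26/116 ≈ 22.4138.
floor = 22.

22


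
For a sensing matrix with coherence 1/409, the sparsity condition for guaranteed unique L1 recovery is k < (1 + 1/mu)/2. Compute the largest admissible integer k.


1/mu = 409.
1 + 1/mu = 410.
(1 + 1/mu)/2 = 205 is an integer and the inequality is strict, so k_max = 205 - 1 = 204.

204


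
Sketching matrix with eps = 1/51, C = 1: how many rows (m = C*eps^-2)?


1/eps = 51.
(1/eps)^2 = 2601.
m = 1*2601 = 2601.

2601


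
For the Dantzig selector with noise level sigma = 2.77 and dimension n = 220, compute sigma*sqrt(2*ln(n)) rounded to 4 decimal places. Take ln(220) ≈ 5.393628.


ln(220) ≈ 5.393628.
2*ln(n) ≈ 10.787256.
sqrt(2*ln(n)) ≈ sqrt(10.787256) ≈ 3.284396.
threshold ≈ 2.77*3.284396 = 9.09777692 ≈ 9.0978.

9.0978


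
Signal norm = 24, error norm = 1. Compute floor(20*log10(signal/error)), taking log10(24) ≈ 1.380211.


||x||/||e|| = 24/1 = 24.
log10(24) ≈ 1.380211.
20*log10(||x||/||e||) ≈ 20*1.380211 = 27.60422.
floor(27.60422) = 27.

27


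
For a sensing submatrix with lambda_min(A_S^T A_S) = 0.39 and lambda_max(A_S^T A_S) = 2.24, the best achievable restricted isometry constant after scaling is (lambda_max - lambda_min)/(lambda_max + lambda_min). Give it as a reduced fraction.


lambda_max - lambda_min = 2.24 - 0.39 = 1.85.
lambda_max + lambda_min = 2.24 + 0.39 = 2.63.
delta = 1.85/2.63 = 185/263.

185/263


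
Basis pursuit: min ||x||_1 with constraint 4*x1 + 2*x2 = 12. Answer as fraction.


Axis intercepts:
  x1 = 3, x2 = 0: L1 = 3
  x1 = 0, x2 = 6: L1 = 6
x* = (3, 0)
||x*||_1 = 3.

3


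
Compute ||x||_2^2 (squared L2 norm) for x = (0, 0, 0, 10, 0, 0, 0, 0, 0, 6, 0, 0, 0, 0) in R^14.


Non-zero entries: [(3, 10), (9, 6)]
Squares: [100, 36]
||x||_2^2 = sum = 136.

136


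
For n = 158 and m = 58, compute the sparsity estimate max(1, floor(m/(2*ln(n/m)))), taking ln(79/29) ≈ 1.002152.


n/m = 158/58 = 79/29.
ln(n/m) ≈ 1.002152.
2*ln(n/m) ≈ 2.004304.
m/(2*ln(n/m)) ≈ 58/2.004304 ≈ 28.9377.
floor = 28.
k_max = max(1, 28) = 28.

28


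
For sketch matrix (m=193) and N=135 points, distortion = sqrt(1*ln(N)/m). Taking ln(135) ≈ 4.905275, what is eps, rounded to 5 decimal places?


ln(135) ≈ 4.905275.
1*ln(N)/m ≈ 1*4.905275/193 ≈ 0.02541593.
eps = sqrt(0.02541593) ≈ 0.1594237 ≈ 0.15942.

0.15942


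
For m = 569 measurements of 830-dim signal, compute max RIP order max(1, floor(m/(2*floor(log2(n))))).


floor(log2(830)) = 9.
2*9 = 18.
m/(2*floor(log2(n))) = 569/18 ≈ 31.6111.
floor = 31.
k = max(1, 31) = 31.

31


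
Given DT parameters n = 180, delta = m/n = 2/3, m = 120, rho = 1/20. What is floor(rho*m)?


m = 2/3*180 = 120.
rho = 1/20.
rho*m = 1/20*120 = 6.
k = floor(6) = 6.

6


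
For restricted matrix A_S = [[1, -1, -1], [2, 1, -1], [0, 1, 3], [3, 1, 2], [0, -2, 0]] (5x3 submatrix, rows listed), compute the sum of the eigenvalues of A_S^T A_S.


Sum of eigenvalues of A_S^T A_S = trace(A_S^T A_S) = sum of squared column norms of A_S.
A_S^T A_S diagonal: [14, 8, 15].
trace = 14 + 8 + 15 = 37.

37


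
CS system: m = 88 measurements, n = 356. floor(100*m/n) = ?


100*m/n = 100*88/356 ≈ 24.7191.
floor = 24.

24


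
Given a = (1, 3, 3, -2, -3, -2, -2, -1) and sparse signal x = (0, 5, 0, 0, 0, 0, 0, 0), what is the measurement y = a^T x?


Non-zero terms: ['3*5']
Products: [15]
y = sum = 15.

15


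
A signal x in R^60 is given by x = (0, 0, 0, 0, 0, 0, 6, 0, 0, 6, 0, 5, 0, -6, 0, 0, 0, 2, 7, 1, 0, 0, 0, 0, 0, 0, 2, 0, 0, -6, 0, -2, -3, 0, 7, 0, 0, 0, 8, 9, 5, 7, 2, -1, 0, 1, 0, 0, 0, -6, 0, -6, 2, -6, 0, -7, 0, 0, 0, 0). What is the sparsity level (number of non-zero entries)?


Non-zero positions: [6, 9, 11, 13, 17, 18, 19, 26, 29, 31, 32, 34, 38, 39, 40, 41, 42, 43, 45, 49, 51, 52, 53, 55].
Sparsity = 24.

24


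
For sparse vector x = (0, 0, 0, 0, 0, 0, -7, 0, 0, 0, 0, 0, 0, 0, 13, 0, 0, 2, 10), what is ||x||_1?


Non-zero entries: [(6, -7), (14, 13), (17, 2), (18, 10)]
Absolute values: [7, 13, 2, 10]
||x||_1 = sum = 32.

32


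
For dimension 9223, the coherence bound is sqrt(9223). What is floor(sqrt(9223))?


96^2 = 9216 <= 9223 < 9409 = 97^2, so 96 <= sqrt(9223) < 97.
floor(sqrt(9223)) = 96.

96


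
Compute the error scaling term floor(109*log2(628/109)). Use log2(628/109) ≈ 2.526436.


log2(n/k) = log2(628/109) ≈ 2.526436.
k*log2(n/k) ≈ 109*2.526436 = 275.381524.
floor(275.381524) = 275.

275


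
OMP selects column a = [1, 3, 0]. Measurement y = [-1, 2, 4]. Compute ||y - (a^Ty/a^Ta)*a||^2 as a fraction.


a^T a = 10.
a^T y = 5.
coeff = 5/10 = 1/2.
||r||^2 = 37/2.

37/2


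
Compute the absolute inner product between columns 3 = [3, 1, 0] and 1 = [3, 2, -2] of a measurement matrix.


Inner product: 3*3 + 1*2 + 0*-2
Products: [9, 2, 0]
Sum = 11.
|dot| = 11.

11


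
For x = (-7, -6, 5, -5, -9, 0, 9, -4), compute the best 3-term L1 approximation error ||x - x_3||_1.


Sorted |x_i| descending: [9, 9, 7, 6, 5, 5, 4, 0]
Keep top 3: [9, 9, 7]
Tail entries: [6, 5, 5, 4, 0]
L1 error = sum of tail = 20.

20


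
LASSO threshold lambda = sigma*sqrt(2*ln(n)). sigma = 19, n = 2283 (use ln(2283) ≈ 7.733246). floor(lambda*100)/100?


ln(2283) ≈ 7.733246.
2*ln(n) ≈ 15.466492.
sqrt(2*ln(n)) ≈ sqrt(15.466492) ≈ 3.932746.
lambda ≈ 19*3.932746 = 74.722174.
floor(lambda*100)/100 = 74.72.

74.72


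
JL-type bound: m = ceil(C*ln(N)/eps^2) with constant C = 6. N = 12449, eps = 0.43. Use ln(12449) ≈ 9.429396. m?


ln(12449) ≈ 9.429396.
eps^2 = 0.43^2 = 0.1849.
C*ln(N)/eps^2 ≈ 6*9.429396/0.1849 ≈ 305.9836.
m = ceil(305.9836) = 306.

306


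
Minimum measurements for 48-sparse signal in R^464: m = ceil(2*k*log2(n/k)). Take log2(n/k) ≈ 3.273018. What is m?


log2(n/k) = log2(464/48) ≈ 3.273018.
2*k*log2(n/k) ≈ 2*48*3.273018 = 314.209728.
m = ceil(314.209728) = 315.

315


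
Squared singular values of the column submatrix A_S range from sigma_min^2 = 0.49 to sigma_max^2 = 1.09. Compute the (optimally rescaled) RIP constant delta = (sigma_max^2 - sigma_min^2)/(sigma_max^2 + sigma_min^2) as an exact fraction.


lambda_max - lambda_min = 1.09 - 0.49 = 0.60.
lambda_max + lambda_min = 1.09 + 0.49 = 1.58.
delta = 0.60/1.58 = 60/158 = 30/79.

30/79


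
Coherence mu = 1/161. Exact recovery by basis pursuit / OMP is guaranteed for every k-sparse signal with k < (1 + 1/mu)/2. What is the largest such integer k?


1/mu = 161.
1 + 1/mu = 162.
(1 + 1/mu)/2 = 81 is an integer and the inequality is strict, so k_max = 81 - 1 = 80.

80


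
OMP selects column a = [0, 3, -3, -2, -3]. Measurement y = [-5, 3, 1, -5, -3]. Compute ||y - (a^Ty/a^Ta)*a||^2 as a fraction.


a^T a = 31.
a^T y = 25.
coeff = 25/31 = 25/31.
||r||^2 = 1514/31.

1514/31


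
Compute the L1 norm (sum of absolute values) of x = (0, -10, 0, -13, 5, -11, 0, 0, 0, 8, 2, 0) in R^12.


Non-zero entries: [(1, -10), (3, -13), (4, 5), (5, -11), (9, 8), (10, 2)]
Absolute values: [10, 13, 5, 11, 8, 2]
||x||_1 = sum = 49.

49


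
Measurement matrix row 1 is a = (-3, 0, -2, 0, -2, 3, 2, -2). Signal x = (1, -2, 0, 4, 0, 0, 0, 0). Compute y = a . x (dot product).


Non-zero terms: ['-3*1', '0*-2', '0*4']
Products: [-3, 0, 0]
y = sum = -3.

-3


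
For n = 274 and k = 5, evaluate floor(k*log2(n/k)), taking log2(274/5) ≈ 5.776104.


log2(n/k) = log2(274/5) ≈ 5.776104.
k*log2(n/k) ≈ 5*5.776104 = 28.88052.
floor(28.88052) = 28.

28


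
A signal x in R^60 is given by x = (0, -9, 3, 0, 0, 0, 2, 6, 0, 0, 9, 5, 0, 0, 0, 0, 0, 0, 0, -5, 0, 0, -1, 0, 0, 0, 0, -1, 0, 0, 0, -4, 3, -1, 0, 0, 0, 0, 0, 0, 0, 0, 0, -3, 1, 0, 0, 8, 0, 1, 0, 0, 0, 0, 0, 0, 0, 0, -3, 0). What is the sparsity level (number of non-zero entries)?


Non-zero positions: [1, 2, 6, 7, 10, 11, 19, 22, 27, 31, 32, 33, 43, 44, 47, 49, 58].
Sparsity = 17.

17


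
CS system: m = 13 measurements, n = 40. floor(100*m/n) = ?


100*m/n = 100*13/40 ≈ 32.5.
floor = 32.

32


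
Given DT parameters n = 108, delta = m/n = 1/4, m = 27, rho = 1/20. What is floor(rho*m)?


m = 1/4*108 = 27.
rho = 1/20.
rho*m = 1/20*27 = 1.35.
k = floor(1.35) = 1.

1


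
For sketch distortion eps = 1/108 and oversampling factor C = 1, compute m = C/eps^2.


1/eps = 108.
(1/eps)^2 = 11664.
m = 1*11664 = 11664.

11664


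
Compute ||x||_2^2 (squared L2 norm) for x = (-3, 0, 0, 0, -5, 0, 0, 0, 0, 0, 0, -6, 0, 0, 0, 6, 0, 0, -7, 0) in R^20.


Non-zero entries: [(0, -3), (4, -5), (11, -6), (15, 6), (18, -7)]
Squares: [9, 25, 36, 36, 49]
||x||_2^2 = sum = 155.

155


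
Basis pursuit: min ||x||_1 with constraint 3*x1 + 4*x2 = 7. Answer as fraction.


Axis intercepts:
  x1 = 7/3, x2 = 0: L1 = 7/3
  x1 = 0, x2 = 7/4: L1 = 7/4
x* = (0, 7/4)
||x*||_1 = 7/4.

7/4


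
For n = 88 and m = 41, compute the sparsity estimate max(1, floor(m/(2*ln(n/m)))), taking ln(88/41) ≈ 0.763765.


n/m = 88/41.
ln(n/m) ≈ 0.763765.
2*ln(n/m) ≈ 1.52753.
m/(2*ln(n/m)) ≈ 41/1.52753 ≈ 26.8407.
floor = 26.
k_max = max(1, 26) = 26.

26


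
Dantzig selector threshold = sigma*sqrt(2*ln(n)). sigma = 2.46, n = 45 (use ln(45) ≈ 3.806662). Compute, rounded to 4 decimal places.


ln(45) ≈ 3.806662.
2*ln(n) ≈ 7.613324.
sqrt(2*ln(n)) ≈ sqrt(7.613324) ≈ 2.759225.
threshold ≈ 2.46*2.759225 = 6.7876935 ≈ 6.7877.

6.7877


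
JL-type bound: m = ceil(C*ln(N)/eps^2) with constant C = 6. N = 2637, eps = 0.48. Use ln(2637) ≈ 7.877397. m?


ln(2637) ≈ 7.877397.
eps^2 = 0.48^2 = 0.2304.
C*ln(N)/eps^2 ≈ 6*7.877397/0.2304 ≈ 205.1405.
m = ceil(205.1405) = 206.

206


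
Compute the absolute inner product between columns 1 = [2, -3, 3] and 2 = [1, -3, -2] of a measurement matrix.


Inner product: 2*1 + -3*-3 + 3*-2
Products: [2, 9, -6]
Sum = 5.
|dot| = 5.

5


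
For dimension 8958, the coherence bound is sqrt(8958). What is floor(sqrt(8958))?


94^2 = 8836 <= 8958 < 9025 = 95^2, so 94 <= sqrt(8958) < 95.
floor(sqrt(8958)) = 94.

94


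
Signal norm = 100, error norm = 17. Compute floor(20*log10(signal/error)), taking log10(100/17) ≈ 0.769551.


||x||/||e|| = 100/17.
log10(100/17) ≈ 0.769551.
20*log10(||x||/||e||) ≈ 20*0.769551 = 15.39102.
floor(15.39102) = 15.

15


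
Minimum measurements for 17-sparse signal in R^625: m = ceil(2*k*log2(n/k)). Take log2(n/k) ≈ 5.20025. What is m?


log2(n/k) = log2(625/17) ≈ 5.20025.
2*k*log2(n/k) ≈ 2*17*5.20025 = 176.8085.
m = ceil(176.8085) = 177.

177


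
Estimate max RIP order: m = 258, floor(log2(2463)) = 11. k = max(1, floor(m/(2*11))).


floor(log2(2463)) = 11.
2*11 = 22.
m/(2*floor(log2(n))) = 258/22 ≈ 11.7273.
floor = 11.
k = max(1, 11) = 11.

11


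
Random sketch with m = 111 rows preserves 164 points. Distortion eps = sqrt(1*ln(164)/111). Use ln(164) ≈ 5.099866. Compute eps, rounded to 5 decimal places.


ln(164) ≈ 5.099866.
1*ln(N)/m ≈ 1*5.099866/111 ≈ 0.04594474.
eps = sqrt(0.04594474) ≈ 0.2143472 ≈ 0.21435.

0.21435


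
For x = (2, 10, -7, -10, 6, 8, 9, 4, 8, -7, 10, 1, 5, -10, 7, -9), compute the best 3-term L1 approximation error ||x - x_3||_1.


Sorted |x_i| descending: [10, 10, 10, 10, 9, 9, 8, 8, 7, 7, 7, 6, 5, 4, 2, 1]
Keep top 3: [10, 10, 10]
Tail entries: [10, 9, 9, 8, 8, 7, 7, 7, 6, 5, 4, 2, 1]
L1 error = sum of tail = 83.

83


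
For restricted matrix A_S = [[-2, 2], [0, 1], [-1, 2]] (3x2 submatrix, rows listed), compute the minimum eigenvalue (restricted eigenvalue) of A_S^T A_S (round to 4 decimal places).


A_S^T A_S = [[5, -6], [-6, 9]].
trace = 14.
det = 9.
disc = trace^2 - 4*det = 196 - 4*9 = 160.
sqrt(160) ≈ 12.649111.
lam_min = (14 - sqrt(160))/2 ≈ (14 - 12.649111)/2 = 0.6754445 ≈ 0.6754.

0.6754


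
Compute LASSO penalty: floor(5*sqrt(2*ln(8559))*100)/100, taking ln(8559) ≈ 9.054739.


ln(8559) ≈ 9.054739.
2*ln(n) ≈ 18.109478.
sqrt(2*ln(n)) ≈ sqrt(18.109478) ≈ 4.255523.
lambda ≈ 5*4.255523 = 21.277615.
floor(lambda*100)/100 = 21.27.

21.27


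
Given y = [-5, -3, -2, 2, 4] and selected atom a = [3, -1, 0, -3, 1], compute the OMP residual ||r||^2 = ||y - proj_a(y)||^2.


a^T a = 20.
a^T y = -14.
coeff = -14/20 = -7/10.
||r||^2 = 241/5.

241/5


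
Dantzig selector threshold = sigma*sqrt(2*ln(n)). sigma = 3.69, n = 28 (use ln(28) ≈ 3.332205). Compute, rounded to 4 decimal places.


ln(28) ≈ 3.332205.
2*ln(n) ≈ 6.66441.
sqrt(2*ln(n)) ≈ sqrt(6.66441) ≈ 2.581552.
threshold ≈ 3.69*2.581552 = 9.52592688 ≈ 9.5259.

9.5259


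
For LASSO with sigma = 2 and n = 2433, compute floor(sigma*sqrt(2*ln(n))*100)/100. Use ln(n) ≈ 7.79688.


ln(2433) ≈ 7.79688.
2*ln(n) ≈ 15.59376.
sqrt(2*ln(n)) ≈ sqrt(15.59376) ≈ 3.948894.
lambda ≈ 2*3.948894 = 7.897788.
floor(lambda*100)/100 = 7.89.

7.89


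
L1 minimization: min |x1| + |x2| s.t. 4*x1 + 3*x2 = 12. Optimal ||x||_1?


Axis intercepts:
  x1 = 3, x2 = 0: L1 = 3
  x1 = 0, x2 = 4: L1 = 4
x* = (3, 0)
||x*||_1 = 3.

3


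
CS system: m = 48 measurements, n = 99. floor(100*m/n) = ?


100*m/n = 100*48/99 ≈ 48.4848.
floor = 48.

48


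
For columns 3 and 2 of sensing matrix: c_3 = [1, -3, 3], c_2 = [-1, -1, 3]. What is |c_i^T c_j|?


Inner product: 1*-1 + -3*-1 + 3*3
Products: [-1, 3, 9]
Sum = 11.
|dot| = 11.

11


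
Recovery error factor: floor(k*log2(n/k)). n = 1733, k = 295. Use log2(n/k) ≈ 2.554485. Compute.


log2(n/k) = log2(1733/295) ≈ 2.554485.
k*log2(n/k) ≈ 295*2.554485 = 753.573075.
floor(753.573075) = 753.

753


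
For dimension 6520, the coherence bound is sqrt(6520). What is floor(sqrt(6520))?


80^2 = 6400 <= 6520 < 6561 = 81^2, so 80 <= sqrt(6520) < 81.
floor(sqrt(6520)) = 80.

80


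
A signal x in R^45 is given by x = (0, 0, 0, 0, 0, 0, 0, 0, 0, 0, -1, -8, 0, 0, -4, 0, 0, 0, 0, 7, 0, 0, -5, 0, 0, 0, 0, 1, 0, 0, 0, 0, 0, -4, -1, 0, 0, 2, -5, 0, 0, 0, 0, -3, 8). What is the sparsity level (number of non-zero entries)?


Non-zero positions: [10, 11, 14, 19, 22, 27, 33, 34, 37, 38, 43, 44].
Sparsity = 12.

12


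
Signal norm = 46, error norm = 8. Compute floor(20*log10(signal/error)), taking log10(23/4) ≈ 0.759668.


||x||/||e|| = 46/8 = 23/4.
log10(23/4) ≈ 0.759668.
20*log10(||x||/||e||) ≈ 20*0.759668 = 15.19336.
floor(15.19336) = 15.

15


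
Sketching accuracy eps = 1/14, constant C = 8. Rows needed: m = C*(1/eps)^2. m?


1/eps = 14.
(1/eps)^2 = 196.
m = 8*196 = 1568.

1568


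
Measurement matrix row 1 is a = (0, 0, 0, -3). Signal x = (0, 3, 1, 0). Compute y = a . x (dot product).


Non-zero terms: ['0*3', '0*1']
Products: [0, 0]
y = sum = 0.

0


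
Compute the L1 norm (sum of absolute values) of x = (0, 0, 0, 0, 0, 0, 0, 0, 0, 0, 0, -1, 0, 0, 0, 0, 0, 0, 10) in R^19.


Non-zero entries: [(11, -1), (18, 10)]
Absolute values: [1, 10]
||x||_1 = sum = 11.

11


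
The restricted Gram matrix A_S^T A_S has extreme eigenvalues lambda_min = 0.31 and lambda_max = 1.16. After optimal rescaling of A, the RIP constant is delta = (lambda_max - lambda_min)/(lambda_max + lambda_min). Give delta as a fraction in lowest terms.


lambda_max - lambda_min = 1.16 - 0.31 = 0.85.
lambda_max + lambda_min = 1.16 + 0.31 = 1.47.
delta = 0.85/1.47 = 85/147.

85/147


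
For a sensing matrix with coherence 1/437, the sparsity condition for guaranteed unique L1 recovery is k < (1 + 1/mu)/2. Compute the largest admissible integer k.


1/mu = 437.
1 + 1/mu = 438.
(1 + 1/mu)/2 = 219 is an integer and the inequality is strict, so k_max = 219 - 1 = 218.

218


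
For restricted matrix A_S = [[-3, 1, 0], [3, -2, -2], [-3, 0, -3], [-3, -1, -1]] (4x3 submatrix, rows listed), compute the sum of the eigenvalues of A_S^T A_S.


Sum of eigenvalues of A_S^T A_S = trace(A_S^T A_S) = sum of squared column norms of A_S.
A_S^T A_S diagonal: [36, 6, 14].
trace = 36 + 6 + 14 = 56.

56


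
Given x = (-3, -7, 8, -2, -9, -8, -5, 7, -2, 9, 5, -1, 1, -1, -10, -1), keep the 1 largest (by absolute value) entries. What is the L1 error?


Sorted |x_i| descending: [10, 9, 9, 8, 8, 7, 7, 5, 5, 3, 2, 2, 1, 1, 1, 1]
Keep top 1: [10]
Tail entries: [9, 9, 8, 8, 7, 7, 5, 5, 3, 2, 2, 1, 1, 1, 1]
L1 error = sum of tail = 69.

69


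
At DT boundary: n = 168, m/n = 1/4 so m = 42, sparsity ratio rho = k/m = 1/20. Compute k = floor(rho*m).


m = 1/4*168 = 42.
rho = 1/20.
rho*m = 1/20*42 = 2.1.
k = floor(2.1) = 2.

2


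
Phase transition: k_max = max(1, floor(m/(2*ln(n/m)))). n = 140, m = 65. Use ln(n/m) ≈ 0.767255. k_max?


n/m = 140/65 = 28/13.
ln(n/m) ≈ 0.767255.
2*ln(n/m) ≈ 1.53451.
m/(2*ln(n/m)) ≈ 65/1.53451 ≈ 42.3588.
floor = 42.
k_max = max(1, 42) = 42.

42


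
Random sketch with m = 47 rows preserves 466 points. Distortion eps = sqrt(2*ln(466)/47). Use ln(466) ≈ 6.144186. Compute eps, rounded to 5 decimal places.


ln(466) ≈ 6.144186.
2*ln(N)/m ≈ 2*6.144186/47 ≈ 0.26145472.
eps = sqrt(0.26145472) ≈ 0.5113264 ≈ 0.51133.

0.51133


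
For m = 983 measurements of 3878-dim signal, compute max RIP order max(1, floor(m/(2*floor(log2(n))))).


floor(log2(3878)) = 11.
2*11 = 22.
m/(2*floor(log2(n))) = 983/22 ≈ 44.6818.
floor = 44.
k = max(1, 44) = 44.

44


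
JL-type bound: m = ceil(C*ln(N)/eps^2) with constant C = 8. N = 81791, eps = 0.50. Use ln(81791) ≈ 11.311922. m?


ln(81791) ≈ 11.311922.
eps^2 = 0.50^2 = 0.25.
C*ln(N)/eps^2 ≈ 8*11.311922/0.25 ≈ 361.9815.
m = ceil(361.9815) = 362.

362


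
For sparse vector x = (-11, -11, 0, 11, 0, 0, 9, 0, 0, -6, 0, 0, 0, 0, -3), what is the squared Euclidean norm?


Non-zero entries: [(0, -11), (1, -11), (3, 11), (6, 9), (9, -6), (14, -3)]
Squares: [121, 121, 121, 81, 36, 9]
||x||_2^2 = sum = 489.

489


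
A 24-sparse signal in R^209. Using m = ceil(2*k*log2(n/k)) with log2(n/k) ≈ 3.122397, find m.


log2(n/k) = log2(209/24) ≈ 3.122397.
2*k*log2(n/k) ≈ 2*24*3.122397 = 149.875056.
m = ceil(149.875056) = 150.

150


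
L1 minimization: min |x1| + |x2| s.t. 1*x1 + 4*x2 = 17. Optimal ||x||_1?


Axis intercepts:
  x1 = 17, x2 = 0: L1 = 17
  x1 = 0, x2 = 17/4: L1 = 17/4
x* = (0, 17/4)
||x*||_1 = 17/4.

17/4


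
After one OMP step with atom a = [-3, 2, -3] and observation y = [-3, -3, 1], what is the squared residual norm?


a^T a = 22.
a^T y = 0.
coeff = 0/22 = 0.
||r||^2 = 19.

19


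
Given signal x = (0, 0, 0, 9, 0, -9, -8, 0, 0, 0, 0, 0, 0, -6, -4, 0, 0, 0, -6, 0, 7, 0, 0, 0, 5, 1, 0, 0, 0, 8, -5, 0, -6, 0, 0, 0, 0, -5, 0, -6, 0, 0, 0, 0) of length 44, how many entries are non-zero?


Non-zero positions: [3, 5, 6, 13, 14, 18, 20, 24, 25, 29, 30, 32, 37, 39].
Sparsity = 14.

14


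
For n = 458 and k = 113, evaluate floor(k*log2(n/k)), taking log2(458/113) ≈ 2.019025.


log2(n/k) = log2(458/113) ≈ 2.019025.
k*log2(n/k) ≈ 113*2.019025 = 228.149825.
floor(228.149825) = 228.

228


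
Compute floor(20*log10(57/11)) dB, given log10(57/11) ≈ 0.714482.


||x||/||e|| = 57/11.
log10(57/11) ≈ 0.714482.
20*log10(||x||/||e||) ≈ 20*0.714482 = 14.28964.
floor(14.28964) = 14.

14


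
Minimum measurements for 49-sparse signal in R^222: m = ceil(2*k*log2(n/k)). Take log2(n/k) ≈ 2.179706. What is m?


log2(n/k) = log2(222/49) ≈ 2.179706.
2*k*log2(n/k) ≈ 2*49*2.179706 = 213.611188.
m = ceil(213.611188) = 214.

214


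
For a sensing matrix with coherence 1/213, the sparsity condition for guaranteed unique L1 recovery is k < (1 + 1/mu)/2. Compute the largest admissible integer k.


1/mu = 213.
1 + 1/mu = 214.
(1 + 1/mu)/2 = 107 is an integer and the inequality is strict, so k_max = 107 - 1 = 106.

106


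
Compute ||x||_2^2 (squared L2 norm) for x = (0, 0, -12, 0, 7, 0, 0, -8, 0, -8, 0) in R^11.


Non-zero entries: [(2, -12), (4, 7), (7, -8), (9, -8)]
Squares: [144, 49, 64, 64]
||x||_2^2 = sum = 321.

321


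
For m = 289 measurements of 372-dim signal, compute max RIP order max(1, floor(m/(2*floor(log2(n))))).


floor(log2(372)) = 8.
2*8 = 16.
m/(2*floor(log2(n))) = 289/16 ≈ 18.0625.
floor = 18.
k = max(1, 18) = 18.

18


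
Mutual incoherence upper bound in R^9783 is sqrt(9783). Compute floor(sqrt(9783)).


98^2 = 9604 <= 9783 < 9801 = 99^2, so 98 <= sqrt(9783) < 99.
floor(sqrt(9783)) = 98.

98


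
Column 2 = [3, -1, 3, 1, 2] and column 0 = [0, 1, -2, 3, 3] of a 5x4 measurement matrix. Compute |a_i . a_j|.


Inner product: 3*0 + -1*1 + 3*-2 + 1*3 + 2*3
Products: [0, -1, -6, 3, 6]
Sum = 2.
|dot| = 2.

2


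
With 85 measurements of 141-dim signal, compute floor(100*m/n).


100*m/n = 100*85/141 ≈ 60.2837.
floor = 60.

60


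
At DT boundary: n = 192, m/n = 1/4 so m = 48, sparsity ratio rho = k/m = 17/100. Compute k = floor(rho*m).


m = 1/4*192 = 48.
rho = 17/100.
rho*m = 17/100*48 = 8.16.
k = floor(8.16) = 8.

8


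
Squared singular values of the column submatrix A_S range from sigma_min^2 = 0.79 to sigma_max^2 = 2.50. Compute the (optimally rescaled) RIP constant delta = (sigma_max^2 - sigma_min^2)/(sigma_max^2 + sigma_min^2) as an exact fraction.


lambda_max - lambda_min = 2.50 - 0.79 = 1.71.
lambda_max + lambda_min = 2.50 + 0.79 = 3.29.
delta = 1.71/3.29 = 171/329.

171/329


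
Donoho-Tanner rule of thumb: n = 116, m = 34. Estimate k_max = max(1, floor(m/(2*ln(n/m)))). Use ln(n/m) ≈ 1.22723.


n/m = 116/34 = 58/17.
ln(n/m) ≈ 1.22723.
2*ln(n/m) ≈ 2.45446.
m/(2*ln(n/m)) ≈ 34/2.45446 ≈ 13.8523.
floor = 13.
k_max = max(1, 13) = 13.

13


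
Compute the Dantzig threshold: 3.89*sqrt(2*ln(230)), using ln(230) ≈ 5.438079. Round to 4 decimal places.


ln(230) ≈ 5.438079.
2*ln(n) ≈ 10.876158.
sqrt(2*ln(n)) ≈ sqrt(10.876158) ≈ 3.297902.
threshold ≈ 3.89*3.297902 = 12.82883878 ≈ 12.8288.

12.8288


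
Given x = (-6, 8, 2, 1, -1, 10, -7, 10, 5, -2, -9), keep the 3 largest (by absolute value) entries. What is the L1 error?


Sorted |x_i| descending: [10, 10, 9, 8, 7, 6, 5, 2, 2, 1, 1]
Keep top 3: [10, 10, 9]
Tail entries: [8, 7, 6, 5, 2, 2, 1, 1]
L1 error = sum of tail = 32.

32


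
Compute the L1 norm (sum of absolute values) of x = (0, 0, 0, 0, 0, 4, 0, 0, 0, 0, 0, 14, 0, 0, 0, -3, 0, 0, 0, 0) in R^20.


Non-zero entries: [(5, 4), (11, 14), (15, -3)]
Absolute values: [4, 14, 3]
||x||_1 = sum = 21.

21


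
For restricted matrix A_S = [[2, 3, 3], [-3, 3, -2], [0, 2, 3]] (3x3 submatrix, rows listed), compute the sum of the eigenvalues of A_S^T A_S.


Sum of eigenvalues of A_S^T A_S = trace(A_S^T A_S) = sum of squared column norms of A_S.
A_S^T A_S diagonal: [13, 22, 22].
trace = 13 + 22 + 22 = 57.

57


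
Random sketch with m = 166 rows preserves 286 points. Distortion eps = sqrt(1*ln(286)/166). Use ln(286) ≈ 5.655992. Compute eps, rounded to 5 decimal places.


ln(286) ≈ 5.655992.
1*ln(N)/m ≈ 1*5.655992/166 ≈ 0.03407224.
eps = sqrt(0.03407224) ≈ 0.1845867 ≈ 0.18459.

0.18459


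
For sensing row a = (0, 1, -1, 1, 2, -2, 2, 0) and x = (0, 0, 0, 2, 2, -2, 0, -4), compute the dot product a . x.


Non-zero terms: ['1*2', '2*2', '-2*-2', '0*-4']
Products: [2, 4, 4, 0]
y = sum = 10.

10


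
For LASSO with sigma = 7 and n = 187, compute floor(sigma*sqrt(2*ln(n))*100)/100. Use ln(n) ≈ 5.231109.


ln(187) ≈ 5.231109.
2*ln(n) ≈ 10.462218.
sqrt(2*ln(n)) ≈ sqrt(10.462218) ≈ 3.234535.
lambda ≈ 7*3.234535 = 22.641745.
floor(lambda*100)/100 = 22.64.

22.64


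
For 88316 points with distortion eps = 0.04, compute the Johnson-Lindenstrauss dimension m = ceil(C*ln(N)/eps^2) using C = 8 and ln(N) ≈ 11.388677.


ln(88316) ≈ 11.388677.
eps^2 = 0.04^2 = 0.0016.
C*ln(N)/eps^2 ≈ 8*11.388677/0.0016 ≈ 56943.385.
m = ceil(56943.385) = 56944.

56944


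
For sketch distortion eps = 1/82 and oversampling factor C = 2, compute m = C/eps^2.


1/eps = 82.
(1/eps)^2 = 6724.
m = 2*6724 = 13448.

13448


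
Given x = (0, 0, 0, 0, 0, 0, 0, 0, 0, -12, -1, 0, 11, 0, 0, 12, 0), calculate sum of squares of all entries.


Non-zero entries: [(9, -12), (10, -1), (12, 11), (15, 12)]
Squares: [144, 1, 121, 144]
||x||_2^2 = sum = 410.

410


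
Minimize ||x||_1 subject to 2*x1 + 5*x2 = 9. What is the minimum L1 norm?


Axis intercepts:
  x1 = 9/2, x2 = 0: L1 = 9/2
  x1 = 0, x2 = 9/5: L1 = 9/5
x* = (0, 9/5)
||x*||_1 = 9/5.

9/5


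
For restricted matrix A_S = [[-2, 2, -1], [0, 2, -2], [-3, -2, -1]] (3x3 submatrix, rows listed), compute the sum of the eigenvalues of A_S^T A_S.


Sum of eigenvalues of A_S^T A_S = trace(A_S^T A_S) = sum of squared column norms of A_S.
A_S^T A_S diagonal: [13, 12, 6].
trace = 13 + 12 + 6 = 31.

31


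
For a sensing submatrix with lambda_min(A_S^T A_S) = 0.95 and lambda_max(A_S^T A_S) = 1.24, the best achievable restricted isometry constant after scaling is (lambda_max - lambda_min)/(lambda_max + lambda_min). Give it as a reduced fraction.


lambda_max - lambda_min = 1.24 - 0.95 = 0.29.
lambda_max + lambda_min = 1.24 + 0.95 = 2.19.
delta = 0.29/2.19 = 29/219.

29/219


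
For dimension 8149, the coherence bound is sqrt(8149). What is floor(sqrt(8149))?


90^2 = 8100 <= 8149 < 8281 = 91^2, so 90 <= sqrt(8149) < 91.
floor(sqrt(8149)) = 90.

90


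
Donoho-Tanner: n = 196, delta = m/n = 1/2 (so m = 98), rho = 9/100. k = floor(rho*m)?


m = 1/2*196 = 98.
rho = 9/100.
rho*m = 9/100*98 = 8.82.
k = floor(8.82) = 8.

8


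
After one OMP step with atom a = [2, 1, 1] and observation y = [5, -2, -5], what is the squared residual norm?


a^T a = 6.
a^T y = 3.
coeff = 3/6 = 1/2.
||r||^2 = 105/2.

105/2


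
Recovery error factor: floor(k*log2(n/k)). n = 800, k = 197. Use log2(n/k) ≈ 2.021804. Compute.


log2(n/k) = log2(800/197) ≈ 2.021804.
k*log2(n/k) ≈ 197*2.021804 = 398.295388.
floor(398.295388) = 398.

398


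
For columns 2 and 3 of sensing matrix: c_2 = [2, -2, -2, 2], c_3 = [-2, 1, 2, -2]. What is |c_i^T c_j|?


Inner product: 2*-2 + -2*1 + -2*2 + 2*-2
Products: [-4, -2, -4, -4]
Sum = -14.
|dot| = 14.

14


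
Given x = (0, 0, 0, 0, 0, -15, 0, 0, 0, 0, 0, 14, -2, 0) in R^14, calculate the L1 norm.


Non-zero entries: [(5, -15), (11, 14), (12, -2)]
Absolute values: [15, 14, 2]
||x||_1 = sum = 31.

31


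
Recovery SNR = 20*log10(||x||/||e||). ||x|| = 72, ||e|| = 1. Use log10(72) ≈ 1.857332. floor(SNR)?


||x||/||e|| = 72/1 = 72.
log10(72) ≈ 1.857332.
20*log10(||x||/||e||) ≈ 20*1.857332 = 37.14664.
floor(37.14664) = 37.

37


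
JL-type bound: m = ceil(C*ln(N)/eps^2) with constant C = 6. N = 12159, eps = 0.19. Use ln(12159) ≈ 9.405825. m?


ln(12159) ≈ 9.405825.
eps^2 = 0.19^2 = 0.0361.
C*ln(N)/eps^2 ≈ 6*9.405825/0.0361 ≈ 1563.295.
m = ceil(1563.295) = 1564.

1564


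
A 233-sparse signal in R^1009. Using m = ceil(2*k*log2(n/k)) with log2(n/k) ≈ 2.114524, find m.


log2(n/k) = log2(1009/233) ≈ 2.114524.
2*k*log2(n/k) ≈ 2*233*2.114524 = 985.368184.
m = ceil(985.368184) = 986.

986


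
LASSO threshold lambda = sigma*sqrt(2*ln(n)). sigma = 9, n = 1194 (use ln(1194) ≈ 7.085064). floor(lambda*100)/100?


ln(1194) ≈ 7.085064.
2*ln(n) ≈ 14.170128.
sqrt(2*ln(n)) ≈ sqrt(14.170128) ≈ 3.764323.
lambda ≈ 9*3.764323 = 33.878907.
floor(lambda*100)/100 = 33.87.

33.87


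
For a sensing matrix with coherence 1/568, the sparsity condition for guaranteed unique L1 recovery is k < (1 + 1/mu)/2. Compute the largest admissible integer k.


1/mu = 568.
1 + 1/mu = 569.
(1 + 1/mu)/2 = 284.5 is not an integer, so k_max = floor(284.5) = 284.

284


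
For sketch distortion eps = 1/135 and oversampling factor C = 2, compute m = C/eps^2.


1/eps = 135.
(1/eps)^2 = 18225.
m = 2*18225 = 36450.

36450


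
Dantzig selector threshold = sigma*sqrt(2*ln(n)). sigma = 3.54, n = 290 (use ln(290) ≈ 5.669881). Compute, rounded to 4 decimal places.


ln(290) ≈ 5.669881.
2*ln(n) ≈ 11.339762.
sqrt(2*ln(n)) ≈ sqrt(11.339762) ≈ 3.367456.
threshold ≈ 3.54*3.367456 = 11.92079424 ≈ 11.9208.

11.9208


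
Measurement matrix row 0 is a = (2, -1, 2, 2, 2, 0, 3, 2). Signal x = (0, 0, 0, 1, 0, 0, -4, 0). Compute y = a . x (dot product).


Non-zero terms: ['2*1', '3*-4']
Products: [2, -12]
y = sum = -10.

-10


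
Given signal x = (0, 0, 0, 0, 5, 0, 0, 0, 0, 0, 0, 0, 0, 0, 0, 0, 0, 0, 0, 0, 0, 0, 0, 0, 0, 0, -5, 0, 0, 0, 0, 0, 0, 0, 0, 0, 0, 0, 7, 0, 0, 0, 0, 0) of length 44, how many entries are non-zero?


Non-zero positions: [4, 26, 38].
Sparsity = 3.

3


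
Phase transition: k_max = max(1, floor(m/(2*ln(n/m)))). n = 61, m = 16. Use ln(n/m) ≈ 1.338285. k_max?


n/m = 61/16.
ln(n/m) ≈ 1.338285.
2*ln(n/m) ≈ 2.67657.
m/(2*ln(n/m)) ≈ 16/2.67657 ≈ 5.9778.
floor = 5.
k_max = max(1, 5) = 5.

5


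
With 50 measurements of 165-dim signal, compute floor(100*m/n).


100*m/n = 100*50/165 ≈ 30.303.
floor = 30.

30


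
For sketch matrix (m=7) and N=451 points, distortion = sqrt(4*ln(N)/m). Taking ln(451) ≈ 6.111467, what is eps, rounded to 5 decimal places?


ln(451) ≈ 6.111467.
4*ln(N)/m ≈ 4*6.111467/7 ≈ 3.49226686.
eps = sqrt(3.49226686) ≈ 1.8687608 ≈ 1.86876.

1.86876


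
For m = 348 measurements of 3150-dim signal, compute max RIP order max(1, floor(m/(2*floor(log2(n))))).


floor(log2(3150)) = 11.
2*11 = 22.
m/(2*floor(log2(n))) = 348/22 ≈ 15.8182.
floor = 15.
k = max(1, 15) = 15.

15


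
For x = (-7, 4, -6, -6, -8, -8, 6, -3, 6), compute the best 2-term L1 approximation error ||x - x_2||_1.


Sorted |x_i| descending: [8, 8, 7, 6, 6, 6, 6, 4, 3]
Keep top 2: [8, 8]
Tail entries: [7, 6, 6, 6, 6, 4, 3]
L1 error = sum of tail = 38.

38


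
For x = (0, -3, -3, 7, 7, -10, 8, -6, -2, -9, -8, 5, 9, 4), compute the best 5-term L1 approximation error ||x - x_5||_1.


Sorted |x_i| descending: [10, 9, 9, 8, 8, 7, 7, 6, 5, 4, 3, 3, 2, 0]
Keep top 5: [10, 9, 9, 8, 8]
Tail entries: [7, 7, 6, 5, 4, 3, 3, 2, 0]
L1 error = sum of tail = 37.

37


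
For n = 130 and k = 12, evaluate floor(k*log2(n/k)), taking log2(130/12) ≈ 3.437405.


log2(n/k) = log2(130/12) ≈ 3.437405.
k*log2(n/k) ≈ 12*3.437405 = 41.24886.
floor(41.24886) = 41.

41


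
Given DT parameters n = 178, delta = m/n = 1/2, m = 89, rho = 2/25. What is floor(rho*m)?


m = 1/2*178 = 89.
rho = 2/25.
rho*m = 2/25*89 = 7.12.
k = floor(7.12) = 7.

7


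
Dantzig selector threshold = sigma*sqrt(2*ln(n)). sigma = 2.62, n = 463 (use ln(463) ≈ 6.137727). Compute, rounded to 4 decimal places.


ln(463) ≈ 6.137727.
2*ln(n) ≈ 12.275454.
sqrt(2*ln(n)) ≈ sqrt(12.275454) ≈ 3.503634.
threshold ≈ 2.62*3.503634 = 9.17952108 ≈ 9.1795.

9.1795


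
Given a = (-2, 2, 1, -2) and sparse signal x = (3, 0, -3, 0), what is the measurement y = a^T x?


Non-zero terms: ['-2*3', '1*-3']
Products: [-6, -3]
y = sum = -9.

-9


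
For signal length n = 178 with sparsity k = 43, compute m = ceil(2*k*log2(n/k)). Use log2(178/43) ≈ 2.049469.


log2(n/k) = log2(178/43) ≈ 2.049469.
2*k*log2(n/k) ≈ 2*43*2.049469 = 176.254334.
m = ceil(176.254334) = 177.

177
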